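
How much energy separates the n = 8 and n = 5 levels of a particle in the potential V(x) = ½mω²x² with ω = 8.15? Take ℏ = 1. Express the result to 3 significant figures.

E_n = ℏω(n + ½), so ΔE = (8 − 5) ℏω = 3 × 8.15 = 24.45.

ΔE = 24.5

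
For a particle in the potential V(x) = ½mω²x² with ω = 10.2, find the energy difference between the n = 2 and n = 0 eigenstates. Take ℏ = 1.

ΔE = 20.4

E_n = ℏω(n + ½), so ΔE = (2 − 0) ℏω = 2 × 10.2 = 20.40.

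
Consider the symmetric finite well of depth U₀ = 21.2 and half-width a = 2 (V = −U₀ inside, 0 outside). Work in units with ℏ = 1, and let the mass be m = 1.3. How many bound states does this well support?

The dimensionless depth is z₀ = a√(2mU₀)/ℏ = 2 × √(55.12) = 14.85.
A new bound state (alternating even/odd) appears each time z₀ passes a multiple of π/2, so N = ⌊2z₀/π⌋ + 1 = ⌊9.453⌋ + 1 = 10.

N = 10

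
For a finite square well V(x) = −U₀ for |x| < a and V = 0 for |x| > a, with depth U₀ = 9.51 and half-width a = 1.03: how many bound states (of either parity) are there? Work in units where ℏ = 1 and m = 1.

The dimensionless depth is z₀ = a√(2mU₀)/ℏ = 1.03 × √(19.02) = 4.492.
A new bound state (alternating even/odd) appears each time z₀ passes a multiple of π/2, so N = ⌊2z₀/π⌋ + 1 = ⌊2.860⌋ + 1 = 3.

N = 3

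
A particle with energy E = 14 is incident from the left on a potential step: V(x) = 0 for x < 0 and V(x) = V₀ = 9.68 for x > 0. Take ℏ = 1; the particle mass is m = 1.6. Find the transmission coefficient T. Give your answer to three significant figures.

T = 0.918

The wavenumbers are k₁ = √(2mE)/ℏ = 6.693 on the left and k₂ = √(2m(E − V₀))/ℏ = 3.718 on the right.
Continuity of ψ and ψ′ at the step yields the reflection amplitude r = (k₁ − k₂)/(k₁ + k₂) = 0.2858; thus R = |r|² = 0.08166, T = 0.9183.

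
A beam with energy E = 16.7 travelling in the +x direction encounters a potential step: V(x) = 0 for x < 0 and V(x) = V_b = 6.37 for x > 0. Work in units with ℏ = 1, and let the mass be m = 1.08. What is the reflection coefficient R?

R = 0.0143

The wavenumbers are k₁ = √(2mE)/ℏ = 6.006 on the left and k₂ = √(2m(E − V_b))/ℏ = 4.724 on the right.
Matching ψ and ψ′ at x = 0 gives r = (k₁ − k₂)/(k₁ + k₂), so R = r² = 0.01428 and T = 1 − R = 0.9857.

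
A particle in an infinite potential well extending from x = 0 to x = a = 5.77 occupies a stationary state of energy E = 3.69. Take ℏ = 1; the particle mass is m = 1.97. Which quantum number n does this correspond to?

For an infinite well E_n = n²π²ℏ²/(2ma²), so n = (a/πℏ)√(2mE).
n = (5.77/π) × √(2 × 1.97 × 3.69) = 7.003 → n = 7.

n = 7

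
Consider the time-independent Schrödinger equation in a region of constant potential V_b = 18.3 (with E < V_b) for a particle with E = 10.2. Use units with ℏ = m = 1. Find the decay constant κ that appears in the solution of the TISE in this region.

κ = 4.02

Since E < V_b the TISE in this region is ψ'' = κ²ψ with κ = √(2m(V_b − E))/ℏ.
κ = √(2 × 1 × 8.1) = 4.025.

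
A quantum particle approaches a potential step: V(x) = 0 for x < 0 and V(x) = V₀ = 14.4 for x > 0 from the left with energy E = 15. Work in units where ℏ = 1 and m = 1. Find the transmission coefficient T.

T = 0.556

On each side the TISE gives plane waves with k = √(2m(E − V))/ℏ: k₁ = √(2·1·15) = 5.477, k₂ = √(2·1·0.6) = 1.095.
Matching ψ and ψ′ at x = 0 gives r = (k₁ − k₂)/(k₁ + k₂), so R = r² = 0.4444 and T = 1 − R = 0.5556.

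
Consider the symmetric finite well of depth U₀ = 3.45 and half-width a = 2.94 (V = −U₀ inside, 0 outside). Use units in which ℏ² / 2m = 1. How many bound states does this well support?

The dimensionless depth is z₀ = a√(2mU₀)/ℏ = 2.94 × √(3.450) = 5.461.
A new bound state (alternating even/odd) appears each time z₀ passes a multiple of π/2, so N = ⌊2z₀/π⌋ + 1 = ⌊3.476⌋ + 1 = 4.

N = 4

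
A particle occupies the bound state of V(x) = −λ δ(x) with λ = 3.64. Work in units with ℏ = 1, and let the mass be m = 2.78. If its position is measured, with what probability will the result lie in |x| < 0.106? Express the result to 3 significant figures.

P = 0.883

The normalised bound state is ψ = √κ e^{−κ|x|} with κ = mλ/ℏ² = 10.12.
P(|x| < d) = ∫_{−d}^{d} κ e^{−2κ|x|} dx = 1 − e^{−2κd} = 1 − e^{−2.145} = 0.8830.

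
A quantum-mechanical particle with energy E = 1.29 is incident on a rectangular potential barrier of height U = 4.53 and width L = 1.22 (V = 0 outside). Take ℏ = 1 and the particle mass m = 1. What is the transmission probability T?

E < U: inside the barrier ψ ∝ e^{±κx} with κ = √(2m(U − E))/ℏ = 2.546.
κL = 3.106, sinh(κL) = 11.14.
The exact tunnelling result is T⁻¹ = 1 + U² sinh²(κL) / [4E(U − E)] = 153.3, so T = 0.00652.

T = 0.00652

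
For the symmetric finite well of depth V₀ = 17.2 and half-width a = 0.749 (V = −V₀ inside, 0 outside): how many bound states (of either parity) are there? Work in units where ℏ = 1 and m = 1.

The dimensionless depth is z₀ = a√(2mV₀)/ℏ = 0.749 × √(34.40) = 4.393.
The even/odd transcendental equations gain one root per π/2 in z₀, giving N = 1 + ⌊2z₀/π⌋ = 1 + ⌊2.797⌋ = 3.

N = 3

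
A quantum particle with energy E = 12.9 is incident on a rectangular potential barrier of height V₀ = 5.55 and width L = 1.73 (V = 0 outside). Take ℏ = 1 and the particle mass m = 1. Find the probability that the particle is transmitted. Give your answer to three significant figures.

Above the barrier the interior wavenumber is k₂ = √(2m(E − V₀))/ℏ = 3.834, giving phase k₂L = 6.633.
T = [1 + V₀² sin²(k₂L) / (4E(E − V₀))]⁻¹ = 1/1.010 = 0.991.

T = 0.991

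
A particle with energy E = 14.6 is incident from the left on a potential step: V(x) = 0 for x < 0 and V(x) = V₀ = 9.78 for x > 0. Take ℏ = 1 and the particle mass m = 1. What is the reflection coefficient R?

The wavenumbers are k₁ = √(2mE)/ℏ = 5.404 on the left and k₂ = √(2m(E − V₀))/ℏ = 3.105 on the right.
Matching ψ and ψ′ at x = 0 gives r = (k₁ − k₂)/(k₁ + k₂), so R = r² = 0.07300 and T = 1 − R = 0.9270.

R = 0.0730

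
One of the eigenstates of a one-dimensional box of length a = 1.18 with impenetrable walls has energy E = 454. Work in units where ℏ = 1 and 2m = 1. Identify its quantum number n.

From E_n = n²π²ℏ²/(2ma²) invert to n = √(2ma²E)/(πℏ).
n = (1.18/π) × √(2 × 0.5 × 454) = 8.003 → n = 8.

n = 8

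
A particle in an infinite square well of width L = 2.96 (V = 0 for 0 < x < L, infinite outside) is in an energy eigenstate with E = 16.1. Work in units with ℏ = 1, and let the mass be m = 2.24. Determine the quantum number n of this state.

For an infinite well E_n = n²π²ℏ²/(2mL²), so n = (L/πℏ)√(2mE).
n = (2.96/π) × √(2 × 2.24 × 16.1) = 8.002 → n = 8.

n = 8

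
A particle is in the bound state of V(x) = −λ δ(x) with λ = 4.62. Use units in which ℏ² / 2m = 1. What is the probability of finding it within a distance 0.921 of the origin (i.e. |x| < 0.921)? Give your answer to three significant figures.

The normalised bound state is ψ = √κ e^{−κ|x|} with κ = mλ/ℏ² = 2.310.
P(|x| < d) = ∫_{−d}^{d} κ e^{−2κ|x|} dx = 1 − e^{−2κd} = 1 − e^{−4.255} = 0.9858.

P = 0.986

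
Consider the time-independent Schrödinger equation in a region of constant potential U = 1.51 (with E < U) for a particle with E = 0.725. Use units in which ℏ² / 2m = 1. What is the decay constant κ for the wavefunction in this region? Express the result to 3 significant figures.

κ = 0.886

Since E < U the TISE in this region is ψ'' = κ²ψ with κ = √(2m(U − E))/ℏ.
κ = √(2 × 0.5 × 0.785) = 0.8860.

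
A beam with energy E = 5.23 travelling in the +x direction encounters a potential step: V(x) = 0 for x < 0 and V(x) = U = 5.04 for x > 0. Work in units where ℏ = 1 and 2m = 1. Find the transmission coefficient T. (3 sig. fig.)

T = 0.538

On each side the TISE gives plane waves with k = √(2m(E − V))/ℏ: k₁ = √(2·½·5.23) = 2.287, k₂ = √(2·½·0.19) = 0.4359.
Continuity of ψ and ψ′ at the step yields the reflection amplitude r = (k₁ − k₂)/(k₁ + k₂) = 0.6798; thus R = |r|² = 0.4622, T = 0.5378.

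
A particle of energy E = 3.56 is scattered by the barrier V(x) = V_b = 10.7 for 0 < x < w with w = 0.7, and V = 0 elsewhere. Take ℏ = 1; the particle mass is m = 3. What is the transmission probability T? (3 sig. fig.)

E < V_b: inside the barrier ψ ∝ e^{±κx} with κ = √(2m(V_b − E))/ℏ = 6.545.
κw = 4.582, sinh(κw) = 48.83.
Matching ψ, ψ′ at both faces gives T = [1 + V_b² sinh²(κw) / (4E(V_b − E))]⁻¹ = 1/2686 = 0.000372.

T = 0.000372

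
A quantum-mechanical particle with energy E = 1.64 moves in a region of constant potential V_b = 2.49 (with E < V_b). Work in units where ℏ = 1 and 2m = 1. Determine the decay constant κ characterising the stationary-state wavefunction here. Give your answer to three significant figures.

Since E < V_b the TISE in this region is ψ'' = κ²ψ with κ = √(2m(V_b − E))/ℏ.
κ = √(2 × 0.5 × 0.85) = 0.9220.

κ = 0.922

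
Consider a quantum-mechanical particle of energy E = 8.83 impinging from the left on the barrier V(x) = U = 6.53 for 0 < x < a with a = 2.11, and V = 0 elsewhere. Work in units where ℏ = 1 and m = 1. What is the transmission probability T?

T = 0.664

Above the barrier the interior wavenumber is k₂ = √(2m(E − U))/ℏ = 2.145, giving phase k₂a = 4.525.
Matching at both interfaces gives T⁻¹ = 1 + U² sin²(k₂a) / [4E(E − U)] = 1.507, hence T = 0.664.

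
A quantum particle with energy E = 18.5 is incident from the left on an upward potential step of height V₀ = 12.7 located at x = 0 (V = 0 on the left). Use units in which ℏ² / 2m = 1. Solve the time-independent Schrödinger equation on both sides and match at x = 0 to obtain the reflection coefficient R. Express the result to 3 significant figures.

R = 0.0796

The wavenumbers are k₁ = √(2mE)/ℏ = 4.301 on the left and k₂ = √(2m(E − V₀))/ℏ = 2.408 on the right.
Continuity of ψ and ψ′ at the step yields the reflection amplitude r = (k₁ − k₂)/(k₁ + k₂) = 0.2821; thus R = |r|² = 0.07959, T = 0.9204.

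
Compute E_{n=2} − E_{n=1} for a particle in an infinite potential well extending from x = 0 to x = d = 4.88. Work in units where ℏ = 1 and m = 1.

ΔE = 0.622

E_n = n²π²ℏ²/(2md²), so ΔE = (2² − 1²) π²ℏ²/(2md²).
ΔE = 3 × π² / (2 × 1 × 4.88²) = 0.6217.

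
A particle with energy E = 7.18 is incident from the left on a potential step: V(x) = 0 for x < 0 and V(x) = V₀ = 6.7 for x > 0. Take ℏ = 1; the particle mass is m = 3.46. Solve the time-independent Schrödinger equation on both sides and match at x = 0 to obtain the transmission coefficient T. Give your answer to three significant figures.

On each side the TISE gives plane waves with k = √(2m(E − V))/ℏ: k₁ = √(2·3.46·7.18) = 7.049, k₂ = √(2·3.46·0.48) = 1.823.
Continuity of ψ and ψ′ at the step yields the reflection amplitude r = (k₁ − k₂)/(k₁ + k₂) = 0.5891; thus R = |r|² = 0.3471, T = 0.6529.

T = 0.653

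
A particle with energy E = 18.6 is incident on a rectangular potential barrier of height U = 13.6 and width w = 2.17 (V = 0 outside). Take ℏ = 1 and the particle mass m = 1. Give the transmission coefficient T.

E > U: inside the barrier k₂ = √(2m(E − U))/ℏ = 3.162, k₂w = 6.862.
Matching at both interfaces gives T⁻¹ = 1 + U² sin²(k₂w) / [4E(E − U)] = 1.149, hence T = 0.870.

T = 0.870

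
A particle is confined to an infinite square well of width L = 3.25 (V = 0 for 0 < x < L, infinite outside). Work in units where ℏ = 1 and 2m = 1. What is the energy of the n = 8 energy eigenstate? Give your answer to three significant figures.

The infinite-well eigenfunctions ψ_n = √(2/L) sin(nπx/L) vanish at both walls, giving E_n = n²π²ℏ²/(2mL²).
E_8 = 8² × π² / (2 × 0.5 × 3.25²) = 59.80.

E = 59.8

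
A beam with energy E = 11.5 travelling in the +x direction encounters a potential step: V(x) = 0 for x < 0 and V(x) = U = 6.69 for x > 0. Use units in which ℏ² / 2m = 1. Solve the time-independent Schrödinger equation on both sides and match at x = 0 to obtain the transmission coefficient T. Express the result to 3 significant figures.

T = 0.954

On each side the TISE gives plane waves with k = √(2m(E − V))/ℏ: k₁ = √(2·½·11.5) = 3.391, k₂ = √(2·½·4.81) = 2.193.
Continuity of ψ and ψ′ at the step yields the reflection amplitude r = (k₁ − k₂)/(k₁ + k₂) = 0.2145; thus R = |r|² = 0.04602, T = 0.9540.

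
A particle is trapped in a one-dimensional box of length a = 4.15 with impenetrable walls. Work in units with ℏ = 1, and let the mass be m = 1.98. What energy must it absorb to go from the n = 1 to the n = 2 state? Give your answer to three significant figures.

E_n = n²π²ℏ²/(2ma²), so ΔE = (2² − 1²) π²ℏ²/(2ma²).
ΔE = 3 × π² / (2 × 1.98 × 4.15²) = 0.4341.

ΔE = 0.434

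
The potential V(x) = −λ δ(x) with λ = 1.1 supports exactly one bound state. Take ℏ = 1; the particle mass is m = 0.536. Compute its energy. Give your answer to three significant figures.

E = -0.324

The bound state is ψ(x) = √κ e^{−κ|x|}. The derivative jump ψ'(0⁺) − ψ'(0⁻) = −(2mλ/ℏ²)ψ(0) fixes κ = mλ/ℏ² = 0.5896.
Then E = −ℏ²κ²/(2m) = −mλ²/(2ℏ²) = -0.3243.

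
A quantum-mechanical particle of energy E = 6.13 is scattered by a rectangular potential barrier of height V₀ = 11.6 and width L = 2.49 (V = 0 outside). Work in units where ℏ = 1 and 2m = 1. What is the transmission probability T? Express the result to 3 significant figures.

E < V₀: inside the barrier ψ ∝ e^{±κx} with κ = √(2m(V₀ − E))/ℏ = 2.339.
κL = 5.824, sinh(κL) = 169.1.
Matching ψ, ψ′ at both faces gives T = [1 + V₀² sinh²(κL) / (4E(V₀ − E))]⁻¹ = 1/28690 = 0.0000349.

T = 0.0000349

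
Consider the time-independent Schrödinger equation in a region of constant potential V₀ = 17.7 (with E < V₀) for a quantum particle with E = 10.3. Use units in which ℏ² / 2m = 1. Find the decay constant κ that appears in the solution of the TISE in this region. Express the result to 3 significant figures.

κ = 2.72

Since E < V₀ the TISE in this region is ψ'' = κ²ψ with κ = √(2m(V₀ − E))/ℏ.
κ = √(2 × 0.5 × 7.4) = 2.720.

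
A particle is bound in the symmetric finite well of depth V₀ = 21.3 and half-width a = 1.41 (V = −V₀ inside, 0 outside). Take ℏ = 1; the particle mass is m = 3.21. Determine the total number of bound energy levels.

N = 11

The dimensionless depth is z₀ = a√(2mV₀)/ℏ = 1.41 × √(136.7) = 16.49.
The even/odd transcendental equations gain one root per π/2 in z₀, giving N = 1 + ⌊2z₀/π⌋ = 1 + ⌊10.50⌋ = 11.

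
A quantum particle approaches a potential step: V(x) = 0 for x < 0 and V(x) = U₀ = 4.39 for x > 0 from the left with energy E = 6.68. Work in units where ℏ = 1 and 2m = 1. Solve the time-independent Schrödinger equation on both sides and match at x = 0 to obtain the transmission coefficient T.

On each side the TISE gives plane waves with k = √(2m(E − V))/ℏ: k₁ = √(2·½·6.68) = 2.585, k₂ = √(2·½·2.29) = 1.513.
Continuity of ψ and ψ′ at the step yields the reflection amplitude r = (k₁ − k₂)/(k₁ + k₂) = 0.2614; thus R = |r|² = 0.06835, T = 0.9317.

T = 0.932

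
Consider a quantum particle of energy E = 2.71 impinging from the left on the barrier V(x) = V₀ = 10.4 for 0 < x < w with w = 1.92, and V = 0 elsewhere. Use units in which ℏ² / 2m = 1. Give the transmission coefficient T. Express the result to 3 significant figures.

Since E < V₀ the interior solution is evanescent with decay constant κ = √(2m(V₀ − E))/ℏ = 2.773.
κw = 5.324, sinh(κw) = 102.6.
Matching ψ, ψ′ at both faces gives T = [1 + V₀² sinh²(κw) / (4E(V₀ − E))]⁻¹ = 1/13670 = 0.0000732.

T = 0.0000732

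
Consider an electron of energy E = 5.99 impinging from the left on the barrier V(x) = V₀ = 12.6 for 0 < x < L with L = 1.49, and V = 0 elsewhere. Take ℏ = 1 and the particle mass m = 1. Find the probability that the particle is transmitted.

T = 0.0000786

E < V₀: inside the barrier ψ ∝ e^{±κx} with κ = √(2m(V₀ − E))/ℏ = 3.636.
κL = 5.418, sinh(κL) = 112.7.
Matching ψ, ψ′ at both faces gives T = [1 + V₀² sinh²(κL) / (4E(V₀ − E))]⁻¹ = 1/12720 = 0.0000786.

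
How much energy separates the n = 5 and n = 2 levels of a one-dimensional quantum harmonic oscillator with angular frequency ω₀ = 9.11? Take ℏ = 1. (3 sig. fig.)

E_n = ℏω₀(n + ½), so ΔE = (5 − 2) ℏω₀ = 3 × 9.11 = 27.33.

ΔE = 27.3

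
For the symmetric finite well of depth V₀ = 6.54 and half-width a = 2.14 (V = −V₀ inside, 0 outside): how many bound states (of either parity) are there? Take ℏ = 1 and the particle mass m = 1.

The dimensionless depth is z₀ = a√(2mV₀)/ℏ = 2.14 × √(13.08) = 7.740.
The even/odd transcendental equations gain one root per π/2 in z₀, giving N = 1 + ⌊2z₀/π⌋ = 1 + ⌊4.927⌋ = 5.

N = 5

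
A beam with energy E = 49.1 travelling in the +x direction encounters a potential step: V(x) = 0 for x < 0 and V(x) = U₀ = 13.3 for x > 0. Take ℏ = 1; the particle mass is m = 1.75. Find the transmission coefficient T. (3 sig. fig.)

T = 0.994

On each side the TISE gives plane waves with k = √(2m(E − V))/ℏ: k₁ = √(2·1.75·49.1) = 13.11, k₂ = √(2·1.75·35.8) = 11.19.
Matching ψ and ψ′ at x = 0 gives r = (k₁ − k₂)/(k₁ + k₂), so R = r² = 0.006212 and T = 1 − R = 0.9938.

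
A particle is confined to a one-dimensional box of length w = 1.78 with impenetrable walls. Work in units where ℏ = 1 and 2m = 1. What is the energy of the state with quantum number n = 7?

E = 153

Requiring ψ(0) = ψ(w) = 0 quantises k = nπ/w, hence E_n = ℏ²k²/2m = n²π²ℏ²/(2mw²).
E_7 = 7² × π² / (2 × 0.5 × 1.78²) = 152.6.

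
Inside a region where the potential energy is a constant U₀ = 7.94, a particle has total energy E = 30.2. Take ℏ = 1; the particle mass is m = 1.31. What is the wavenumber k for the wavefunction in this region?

With E > U₀ the solution is oscillatory, ψ ∝ e^{±ikx} with k = √(2m(E − U₀))/ℏ.
k = √(2 × 1.31 × 22.26) = 7.637.

k = 7.64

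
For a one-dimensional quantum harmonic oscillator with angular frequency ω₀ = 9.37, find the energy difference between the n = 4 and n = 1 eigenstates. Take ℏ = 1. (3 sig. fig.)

ΔE = 28.1

E_n = ℏω₀(n + ½), so ΔE = (4 − 1) ℏω₀ = 3 × 9.37 = 28.11.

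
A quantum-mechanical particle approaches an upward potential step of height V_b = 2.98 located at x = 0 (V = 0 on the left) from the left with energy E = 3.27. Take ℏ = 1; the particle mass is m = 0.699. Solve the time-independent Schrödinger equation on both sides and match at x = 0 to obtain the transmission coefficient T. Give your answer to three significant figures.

On each side the TISE gives plane waves with k = √(2m(E − V))/ℏ: k₁ = √(2·0.699·3.27) = 2.138, k₂ = √(2·0.699·0.29) = 0.6367.
Matching ψ and ψ′ at x = 0 gives r = (k₁ − k₂)/(k₁ + k₂), so R = r² = 0.2928 and T = 1 − R = 0.7072.

T = 0.707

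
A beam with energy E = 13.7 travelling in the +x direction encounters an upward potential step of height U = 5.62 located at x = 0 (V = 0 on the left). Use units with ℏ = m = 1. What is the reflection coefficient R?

R = 0.0172

On each side the TISE gives plane waves with k = √(2m(E − V))/ℏ: k₁ = √(2·1·13.7) = 5.235, k₂ = √(2·1·8.08) = 4.020.
Matching ψ and ψ′ at x = 0 gives r = (k₁ − k₂)/(k₁ + k₂), so R = r² = 0.01722 and T = 1 − R = 0.9828.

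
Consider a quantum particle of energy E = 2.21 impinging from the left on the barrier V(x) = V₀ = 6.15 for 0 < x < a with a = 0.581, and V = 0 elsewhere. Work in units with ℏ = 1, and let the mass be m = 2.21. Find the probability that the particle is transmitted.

Since E < V₀ the interior solution is evanescent with decay constant κ = √(2m(V₀ − E))/ℏ = 4.173.
κa = 2.425, sinh(κa) = 5.604.
Matching ψ, ψ′ at both faces gives T = [1 + V₀² sinh²(κa) / (4E(V₀ − E))]⁻¹ = 1/35.11 = 0.0285.

T = 0.0285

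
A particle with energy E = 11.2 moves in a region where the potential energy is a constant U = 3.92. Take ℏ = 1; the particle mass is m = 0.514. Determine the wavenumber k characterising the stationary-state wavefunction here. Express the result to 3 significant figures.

k = 2.74

With E > U the solution is oscillatory, ψ ∝ e^{±ikx} with k = √(2m(E − U))/ℏ.
k = √(2 × 0.514 × 7.28) = 2.736.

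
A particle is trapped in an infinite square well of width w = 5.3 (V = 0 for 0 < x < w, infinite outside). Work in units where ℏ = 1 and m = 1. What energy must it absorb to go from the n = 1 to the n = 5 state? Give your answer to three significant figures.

ΔE = 4.22

E_n = n²π²ℏ²/(2mw²), so ΔE = (5² − 1²) π²ℏ²/(2mw²).
ΔE = 24 × π² / (2 × 1 × 5.3²) = 4.216.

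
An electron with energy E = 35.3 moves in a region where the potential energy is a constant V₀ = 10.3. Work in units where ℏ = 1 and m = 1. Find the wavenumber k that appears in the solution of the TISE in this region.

With E > V₀ the solution is oscillatory, ψ ∝ e^{±ikx} with k = √(2m(E − V₀))/ℏ.
k = √(2 × 1 × 25) = 7.071.

k = 7.07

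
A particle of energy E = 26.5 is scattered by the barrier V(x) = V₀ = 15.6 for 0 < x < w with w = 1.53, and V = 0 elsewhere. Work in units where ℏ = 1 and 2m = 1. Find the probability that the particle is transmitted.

Above the barrier the interior wavenumber is k₂ = √(2m(E − V₀))/ℏ = 3.302, giving phase k₂w = 5.051.
T = [1 + V₀² sin²(k₂w) / (4E(E − V₀))]⁻¹ = 1/1.187 = 0.842.

T = 0.842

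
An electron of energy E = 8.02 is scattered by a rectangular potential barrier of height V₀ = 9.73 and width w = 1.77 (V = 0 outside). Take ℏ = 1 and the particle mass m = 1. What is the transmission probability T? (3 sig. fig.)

Since E < V₀ the interior solution is evanescent with decay constant κ = √(2m(V₀ − E))/ℏ = 1.849.
κw = 3.273, sinh(κw) = 13.18.
The exact tunnelling result is T⁻¹ = 1 + V₀² sinh²(κw) / [4E(V₀ − E)] = 300.8, so T = 0.00332.

T = 0.00332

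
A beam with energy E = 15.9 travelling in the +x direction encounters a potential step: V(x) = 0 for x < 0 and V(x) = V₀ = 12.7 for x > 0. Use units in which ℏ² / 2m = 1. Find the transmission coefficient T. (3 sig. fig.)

T = 0.855

The wavenumbers are k₁ = √(2mE)/ℏ = 3.987 on the left and k₂ = √(2m(E − V₀))/ℏ = 1.789 on the right.
Continuity of ψ and ψ′ at the step yields the reflection amplitude r = (k₁ − k₂)/(k₁ + k₂) = 0.3806; thus R = |r|² = 0.1449, T = 0.8551.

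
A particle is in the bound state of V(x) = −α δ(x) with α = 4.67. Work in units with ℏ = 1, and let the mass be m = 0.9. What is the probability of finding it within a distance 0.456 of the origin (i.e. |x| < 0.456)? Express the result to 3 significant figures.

The normalised bound state is ψ = √κ e^{−κ|x|} with κ = mα/ℏ² = 4.203.
P(|x| < d) = ∫_{−d}^{d} κ e^{−2κ|x|} dx = 1 − e^{−2κd} = 1 − e^{−3.833} = 0.9784.

P = 0.978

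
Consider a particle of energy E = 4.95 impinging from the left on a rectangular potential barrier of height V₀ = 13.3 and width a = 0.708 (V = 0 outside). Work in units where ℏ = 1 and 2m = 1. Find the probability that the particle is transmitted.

T = 0.0607

E < V₀: inside the barrier ψ ∝ e^{±κx} with κ = √(2m(V₀ − E))/ℏ = 2.890.
κa = 2.046, sinh(κa) = 3.803.
Matching ψ, ψ′ at both faces gives T = [1 + V₀² sinh²(κa) / (4E(V₀ − E))]⁻¹ = 1/16.48 = 0.0607.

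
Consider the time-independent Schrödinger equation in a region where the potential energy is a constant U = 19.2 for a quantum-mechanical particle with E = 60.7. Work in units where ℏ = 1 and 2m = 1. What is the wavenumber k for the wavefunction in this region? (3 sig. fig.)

With E > U the solution is oscillatory, ψ ∝ e^{±ikx} with k = √(2m(E − U))/ℏ.
k = √(2 × 0.5 × 41.5) = 6.442.

k = 6.44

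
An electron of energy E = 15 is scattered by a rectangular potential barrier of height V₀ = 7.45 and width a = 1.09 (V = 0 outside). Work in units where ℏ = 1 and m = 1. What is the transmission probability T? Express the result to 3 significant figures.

E > V₀: inside the barrier k₂ = √(2m(E − V₀))/ℏ = 3.886, k₂a = 4.236.
T = [1 + V₀² sin²(k₂a) / (4E(E − V₀))]⁻¹ = 1/1.097 = 0.912.

T = 0.912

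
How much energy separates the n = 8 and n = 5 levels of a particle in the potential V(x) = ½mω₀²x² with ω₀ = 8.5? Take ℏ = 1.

ΔE = 25.5

E_n = ℏω₀(n + ½), so ΔE = (8 − 5) ℏω₀ = 3 × 8.5 = 25.50.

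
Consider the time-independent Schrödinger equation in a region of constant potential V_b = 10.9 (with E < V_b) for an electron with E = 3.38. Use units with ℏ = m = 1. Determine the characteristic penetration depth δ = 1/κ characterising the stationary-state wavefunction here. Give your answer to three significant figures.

δ = 0.258

Since E < V_b the TISE in this region is ψ'' = κ²ψ with κ = √(2m(V_b − E))/ℏ.
κ = √(2 × 1 × 7.52) = 3.878. The penetration depth is δ = 1/κ = 0.258.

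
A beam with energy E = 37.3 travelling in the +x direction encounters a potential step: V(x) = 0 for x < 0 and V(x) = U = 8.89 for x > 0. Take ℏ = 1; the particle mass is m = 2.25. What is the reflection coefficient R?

R = 0.00462

On each side the TISE gives plane waves with k = √(2m(E − V))/ℏ: k₁ = √(2·2.25·37.3) = 12.96, k₂ = √(2·2.25·28.41) = 11.31.
Continuity of ψ and ψ′ at the step yields the reflection amplitude r = (k₁ − k₂)/(k₁ + k₂) = 0.06796; thus R = |r|² = 0.004618, T = 0.9954.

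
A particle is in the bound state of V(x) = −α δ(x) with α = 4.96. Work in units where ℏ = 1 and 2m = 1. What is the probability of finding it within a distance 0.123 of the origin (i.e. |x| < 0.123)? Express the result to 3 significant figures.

P = 0.457

The normalised bound state is ψ = √κ e^{−κ|x|} with κ = mα/ℏ² = 2.480.
P(|x| < d) = ∫_{−d}^{d} κ e^{−2κ|x|} dx = 1 − e^{−2κd} = 1 − e^{−0.6101} = 0.4567.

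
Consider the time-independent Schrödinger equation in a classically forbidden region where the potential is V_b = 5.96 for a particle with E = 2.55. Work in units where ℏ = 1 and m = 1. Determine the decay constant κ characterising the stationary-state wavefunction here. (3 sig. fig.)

κ = 2.61

Since E < V_b the TISE in this region is ψ'' = κ²ψ with κ = √(2m(V_b − E))/ℏ.
κ = √(2 × 1 × 3.41) = 2.612.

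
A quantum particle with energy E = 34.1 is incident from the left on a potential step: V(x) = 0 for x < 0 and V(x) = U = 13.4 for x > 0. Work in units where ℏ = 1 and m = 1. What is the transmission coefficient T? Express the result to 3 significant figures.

The wavenumbers are k₁ = √(2mE)/ℏ = 8.258 on the left and k₂ = √(2m(E − U))/ℏ = 6.434 on the right.
Matching ψ and ψ′ at x = 0 gives r = (k₁ − k₂)/(k₁ + k₂), so R = r² = 0.01541 and T = 1 − R = 0.9846.

T = 0.985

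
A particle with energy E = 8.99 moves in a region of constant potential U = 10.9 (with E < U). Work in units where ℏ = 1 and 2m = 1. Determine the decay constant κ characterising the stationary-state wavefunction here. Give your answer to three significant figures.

Since E < U the TISE in this region is ψ'' = κ²ψ with κ = √(2m(U − E))/ℏ.
κ = √(2 × 0.5 × 1.91) = 1.382.

κ = 1.38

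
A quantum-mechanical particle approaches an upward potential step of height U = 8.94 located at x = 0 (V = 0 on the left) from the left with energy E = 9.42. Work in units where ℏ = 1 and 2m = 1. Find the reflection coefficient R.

On each side the TISE gives plane waves with k = √(2m(E − V))/ℏ: k₁ = √(2·½·9.42) = 3.069, k₂ = √(2·½·0.48) = 0.6928.
Continuity of ψ and ψ′ at the step yields the reflection amplitude r = (k₁ − k₂)/(k₁ + k₂) = 0.6317; thus R = |r|² = 0.3990, T = 0.6010.

R = 0.399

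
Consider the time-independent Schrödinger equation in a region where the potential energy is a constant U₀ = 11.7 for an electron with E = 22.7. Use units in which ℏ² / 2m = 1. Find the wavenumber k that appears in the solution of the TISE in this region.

With E > U₀ the solution is oscillatory, ψ ∝ e^{±ikx} with k = √(2m(E − U₀))/ℏ.
k = √(2 × 0.5 × 11) = 3.317.

k = 3.32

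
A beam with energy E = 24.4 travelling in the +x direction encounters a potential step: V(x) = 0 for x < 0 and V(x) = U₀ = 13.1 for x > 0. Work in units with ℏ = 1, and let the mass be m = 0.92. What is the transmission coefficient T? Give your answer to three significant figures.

T = 0.964

On each side the TISE gives plane waves with k = √(2m(E − V))/ℏ: k₁ = √(2·0.92·24.4) = 6.700, k₂ = √(2·0.92·11.3) = 4.560.
Continuity of ψ and ψ′ at the step yields the reflection amplitude r = (k₁ − k₂)/(k₁ + k₂) = 0.1901; thus R = |r|² = 0.03614, T = 0.9639.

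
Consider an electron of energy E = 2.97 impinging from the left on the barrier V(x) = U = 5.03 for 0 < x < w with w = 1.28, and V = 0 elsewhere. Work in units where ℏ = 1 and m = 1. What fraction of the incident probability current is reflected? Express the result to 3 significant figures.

Since E < U the interior solution is evanescent with decay constant κ = √(2m(U − E))/ℏ = 2.030.
κw = 2.598, sinh(κw) = 6.682.
Matching ψ, ψ′ at both faces gives T = [1 + U² sinh²(κw) / (4E(U − E))]⁻¹ = 1/47.16 = 0.0212.
R = 1 − T = 0.979.

R = 0.979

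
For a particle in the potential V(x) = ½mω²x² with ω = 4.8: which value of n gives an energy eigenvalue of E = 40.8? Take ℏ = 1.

E_n = ℏω(n + ½) ⇒ n = E/(ℏω) − ½ = 40.8/4.8 − 0.5 = 8.000 → n = 8.

n = 8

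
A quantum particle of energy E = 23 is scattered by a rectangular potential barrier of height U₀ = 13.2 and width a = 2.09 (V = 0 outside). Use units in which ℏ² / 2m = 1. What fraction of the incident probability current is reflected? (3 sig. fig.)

R = 0.0126

E > U₀: inside the barrier k₂ = √(2m(E − U₀))/ℏ = 3.130, k₂a = 6.543.
T = [1 + U₀² sin²(k₂a) / (4E(E − U₀))]⁻¹ = 1/1.013 = 0.987.
R = 1 − T = 0.0126.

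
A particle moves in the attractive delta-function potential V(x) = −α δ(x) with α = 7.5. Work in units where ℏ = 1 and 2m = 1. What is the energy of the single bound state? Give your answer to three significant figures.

E = -14.1

The bound state is ψ(x) = √κ e^{−κ|x|}. The derivative jump ψ'(0⁺) − ψ'(0⁻) = −(2mα/ℏ²)ψ(0) fixes κ = mα/ℏ² = 3.750.
Then E = −ℏ²κ²/(2m) = −mα²/(2ℏ²) = -14.06.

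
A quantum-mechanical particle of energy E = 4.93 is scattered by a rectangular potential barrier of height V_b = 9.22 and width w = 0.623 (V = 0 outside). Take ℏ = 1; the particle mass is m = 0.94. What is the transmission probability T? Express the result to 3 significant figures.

E < V_b: inside the barrier ψ ∝ e^{±κx} with κ = √(2m(V_b − E))/ℏ = 2.840.
κw = 1.769, sinh(κw) = 2.848.
Matching ψ, ψ′ at both faces gives T = [1 + V_b² sinh²(κw) / (4E(V_b − E))]⁻¹ = 1/9.151 = 0.109.

T = 0.109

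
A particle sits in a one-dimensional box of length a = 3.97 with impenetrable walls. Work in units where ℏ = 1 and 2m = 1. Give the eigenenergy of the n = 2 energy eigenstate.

The infinite-well eigenfunctions ψ_n = √(2/a) sin(nπx/a) vanish at both walls, giving E_n = n²π²ℏ²/(2ma²).
E_2 = 2² × π² / (2 × 0.5 × 3.97²) = 2.505.

E = 2.50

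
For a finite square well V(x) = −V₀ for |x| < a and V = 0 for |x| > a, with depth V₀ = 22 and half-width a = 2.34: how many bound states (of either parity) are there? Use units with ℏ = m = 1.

The dimensionless depth is z₀ = a√(2mV₀)/ℏ = 2.34 × √(44.00) = 15.52.
A new bound state (alternating even/odd) appears each time z₀ passes a multiple of π/2, so N = ⌊2z₀/π⌋ + 1 = ⌊9.881⌋ + 1 = 10.

N = 10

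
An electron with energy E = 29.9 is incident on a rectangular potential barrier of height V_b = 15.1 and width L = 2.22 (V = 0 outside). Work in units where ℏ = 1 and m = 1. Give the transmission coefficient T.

Above the barrier the interior wavenumber is k₂ = √(2m(E − V_b))/ℏ = 5.441, giving phase k₂L = 12.08.
T = [1 + V_b² sin²(k₂L) / (4E(E − V_b))]⁻¹ = 1/1.028 = 0.972.

T = 0.972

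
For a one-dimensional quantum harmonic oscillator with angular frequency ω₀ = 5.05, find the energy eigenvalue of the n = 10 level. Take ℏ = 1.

Using E_n = (n + ½)ℏω₀: E_10 = 10.5 × 5.05 = 53.03.

E = 53.0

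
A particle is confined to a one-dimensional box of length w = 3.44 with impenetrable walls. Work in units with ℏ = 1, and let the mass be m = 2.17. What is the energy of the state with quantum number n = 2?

E = 0.769

The infinite-well eigenfunctions ψ_n = √(2/w) sin(nπx/w) vanish at both walls, giving E_n = n²π²ℏ²/(2mw²).
E_2 = 2² × π² / (2 × 2.17 × 3.44²) = 0.7687.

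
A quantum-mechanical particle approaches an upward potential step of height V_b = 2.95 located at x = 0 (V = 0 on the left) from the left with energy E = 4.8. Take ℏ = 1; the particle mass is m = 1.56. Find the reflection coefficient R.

R = 0.0547

On each side the TISE gives plane waves with k = √(2m(E − V))/ℏ: k₁ = √(2·1.56·4.8) = 3.870, k₂ = √(2·1.56·1.85) = 2.402.
Continuity of ψ and ψ′ at the step yields the reflection amplitude r = (k₁ − k₂)/(k₁ + k₂) = 0.2339; thus R = |r|² = 0.05473, T = 0.9453.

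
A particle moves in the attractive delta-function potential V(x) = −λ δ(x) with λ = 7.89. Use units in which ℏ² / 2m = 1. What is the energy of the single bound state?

The bound state is ψ(x) = √κ e^{−κ|x|}. The derivative jump ψ'(0⁺) − ψ'(0⁻) = −(2mλ/ℏ²)ψ(0) fixes κ = mλ/ℏ² = 3.945.
Then E = −ℏ²κ²/(2m) = −mλ²/(2ℏ²) = -15.56.

E = -15.6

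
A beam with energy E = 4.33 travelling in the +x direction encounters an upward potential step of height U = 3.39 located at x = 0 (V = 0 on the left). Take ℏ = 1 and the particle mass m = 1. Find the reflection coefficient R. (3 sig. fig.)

R = 0.133

The wavenumbers are k₁ = √(2mE)/ℏ = 2.943 on the left and k₂ = √(2m(E − U))/ℏ = 1.371 on the right.
Continuity of ψ and ψ′ at the step yields the reflection amplitude r = (k₁ − k₂)/(k₁ + k₂) = 0.3643; thus R = |r|² = 0.1327, T = 0.8673.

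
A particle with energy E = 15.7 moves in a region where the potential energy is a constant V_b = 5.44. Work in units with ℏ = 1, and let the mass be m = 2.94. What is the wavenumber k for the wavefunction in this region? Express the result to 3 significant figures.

k = 7.77

With E > V_b the solution is oscillatory, ψ ∝ e^{±ikx} with k = √(2m(E − V_b))/ℏ.
k = √(2 × 2.94 × 10.26) = 7.767.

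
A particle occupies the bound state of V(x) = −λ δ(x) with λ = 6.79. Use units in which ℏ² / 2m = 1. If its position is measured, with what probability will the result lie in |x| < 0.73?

P = 0.993

The normalised bound state is ψ = √κ e^{−κ|x|} with κ = mλ/ℏ² = 3.395.
P(|x| < d) = ∫_{−d}^{d} κ e^{−2κ|x|} dx = 1 − e^{−2κd} = 1 − e^{−4.957} = 0.9930.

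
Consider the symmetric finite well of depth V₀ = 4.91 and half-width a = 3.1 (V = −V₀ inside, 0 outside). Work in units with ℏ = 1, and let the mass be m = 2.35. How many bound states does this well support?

The dimensionless depth is z₀ = a√(2mV₀)/ℏ = 3.1 × √(23.08) = 14.89.
The even/odd transcendental equations gain one root per π/2 in z₀, giving N = 1 + ⌊2z₀/π⌋ = 1 + ⌊9.481⌋ = 10.

N = 10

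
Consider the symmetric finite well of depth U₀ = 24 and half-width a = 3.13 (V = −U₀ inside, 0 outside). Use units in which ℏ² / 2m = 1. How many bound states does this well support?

N = 10

The dimensionless depth is z₀ = a√(2mU₀)/ℏ = 3.13 × √(24.00) = 15.33.
A new bound state (alternating even/odd) appears each time z₀ passes a multiple of π/2, so N = ⌊2z₀/π⌋ + 1 = ⌊9.762⌋ + 1 = 10.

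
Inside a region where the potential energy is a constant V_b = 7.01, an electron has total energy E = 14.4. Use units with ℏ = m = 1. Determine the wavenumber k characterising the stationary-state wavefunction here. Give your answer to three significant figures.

With E > V_b the solution is oscillatory, ψ ∝ e^{±ikx} with k = √(2m(E − V_b))/ℏ.
k = √(2 × 1 × 7.39) = 3.844.

k = 3.84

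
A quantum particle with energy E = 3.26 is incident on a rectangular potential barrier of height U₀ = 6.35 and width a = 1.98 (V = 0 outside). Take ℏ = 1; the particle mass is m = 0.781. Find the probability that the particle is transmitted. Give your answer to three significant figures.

T = 0.000666

E < U₀: inside the barrier ψ ∝ e^{±κx} with κ = √(2m(U₀ − E))/ℏ = 2.197.
κa = 4.350, sinh(κa) = 38.73.
Matching ψ, ψ′ at both faces gives T = [1 + U₀² sinh²(κa) / (4E(U₀ − E))]⁻¹ = 1/1502 = 0.000666.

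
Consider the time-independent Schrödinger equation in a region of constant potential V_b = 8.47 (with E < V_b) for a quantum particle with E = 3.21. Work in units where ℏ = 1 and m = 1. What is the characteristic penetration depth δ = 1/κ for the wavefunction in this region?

Since E < V_b the TISE in this region is ψ'' = κ²ψ with κ = √(2m(V_b − E))/ℏ.
κ = √(2 × 1 × 5.26) = 3.243. The penetration depth is δ = 1/κ = 0.308.

δ = 0.308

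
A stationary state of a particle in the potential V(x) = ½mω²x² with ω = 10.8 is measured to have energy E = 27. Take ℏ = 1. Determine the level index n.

n = 2

E_n = ℏω(n + ½) ⇒ n = E/(ℏω) − ½ = 27/10.8 − 0.5 = 2.000 → n = 2.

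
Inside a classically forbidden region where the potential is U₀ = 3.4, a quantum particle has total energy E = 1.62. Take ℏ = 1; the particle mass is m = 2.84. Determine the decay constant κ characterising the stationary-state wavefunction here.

κ = 3.18

Since E < U₀ the TISE in this region is ψ'' = κ²ψ with κ = √(2m(U₀ − E))/ℏ.
κ = √(2 × 2.84 × 1.78) = 3.180.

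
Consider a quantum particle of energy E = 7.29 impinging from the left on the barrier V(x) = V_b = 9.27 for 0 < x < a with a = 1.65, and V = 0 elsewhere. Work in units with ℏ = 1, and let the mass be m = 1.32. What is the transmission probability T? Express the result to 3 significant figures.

T = 0.00142

Since E < V_b the interior solution is evanescent with decay constant κ = √(2m(V_b − E))/ℏ = 2.286.
κa = 3.772, sinh(κa) = 21.73.
Matching ψ, ψ′ at both faces gives T = [1 + V_b² sinh²(κa) / (4E(V_b − E))]⁻¹ = 1/703.8 = 0.00142.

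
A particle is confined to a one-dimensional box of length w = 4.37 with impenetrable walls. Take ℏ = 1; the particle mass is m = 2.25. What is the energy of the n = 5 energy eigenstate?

Requiring ψ(0) = ψ(w) = 0 quantises k = nπ/w, hence E_n = ℏ²k²/2m = n²π²ℏ²/(2mw²).
E_5 = 5² × π² / (2 × 2.25 × 4.37²) = 2.871.

E = 2.87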